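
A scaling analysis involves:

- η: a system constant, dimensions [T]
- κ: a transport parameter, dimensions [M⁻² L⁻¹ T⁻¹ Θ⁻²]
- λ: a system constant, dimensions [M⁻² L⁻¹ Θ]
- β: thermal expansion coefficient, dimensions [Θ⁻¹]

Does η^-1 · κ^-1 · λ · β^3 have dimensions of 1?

yes

Sum the exponent of each base dimension across the product:
  M: −[η]_M − [κ]_M + [λ]_M + 3·[β]_M = −(0) − (-2) + (-2) + 3·(0) = 0
  L: −[η]_L − [κ]_L + [λ]_L + 3·[β]_L = −(0) − (-1) + (-1) + 3·(0) = 0
  T: −[η]_T − [κ]_T + [λ]_T + 3·[β]_T = −(1) − (-1) + (0) + 3·(0) = 0
  Θ: −[η]_Θ − [κ]_Θ + [λ]_Θ + 3·[β]_Θ = −(0) − (-2) + (1) + 3·(-1) = 0
All base exponents vanish — dimensionless.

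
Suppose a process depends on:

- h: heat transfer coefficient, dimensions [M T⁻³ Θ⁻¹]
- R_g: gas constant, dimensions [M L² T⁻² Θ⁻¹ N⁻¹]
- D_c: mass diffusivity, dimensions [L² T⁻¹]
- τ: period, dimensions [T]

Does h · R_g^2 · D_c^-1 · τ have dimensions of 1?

Sum the exponent of each base dimension across the product:
  M: [h]_M + 2·[R_g]_M − [D_c]_M + [τ]_M = (1) + 2·(1) − (0) + (0) = 3
  L: [h]_L + 2·[R_g]_L − [D_c]_L + [τ]_L = (0) + 2·(2) − (2) + (0) = 2
  T: [h]_T + 2·[R_g]_T − [D_c]_T + [τ]_T = (-3) + 2·(-2) − (-1) + (1) = -5
  Θ: [h]_Θ + 2·[R_g]_Θ − [D_c]_Θ + [τ]_Θ = (-1) + 2·(-1) − (0) + (0) = -3
  N: [h]_N + 2·[R_g]_N − [D_c]_N + [τ]_N = (0) + 2·(-1) − (0) + (0) = -2
Net dimensions [M³ L² T⁻⁵ Θ⁻³ N⁻²] ≠ [1] — not dimensionless.

no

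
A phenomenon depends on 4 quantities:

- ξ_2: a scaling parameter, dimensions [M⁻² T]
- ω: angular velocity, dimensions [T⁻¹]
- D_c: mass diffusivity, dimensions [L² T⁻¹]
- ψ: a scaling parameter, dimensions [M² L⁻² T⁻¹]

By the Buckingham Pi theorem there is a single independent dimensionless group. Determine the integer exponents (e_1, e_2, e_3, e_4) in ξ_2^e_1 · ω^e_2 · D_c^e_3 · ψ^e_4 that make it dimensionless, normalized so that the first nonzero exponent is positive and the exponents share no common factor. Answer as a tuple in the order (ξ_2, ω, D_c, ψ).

(1, -1, 1, 1)

M: e_1·(-2) + e_2·(0) + e_3·(0) + e_4·(2) = 0
L: e_1·(0) + e_2·(0) + e_3·(2) + e_4·(-2) = 0
T: e_1·(1) + e_2·(-1) + e_3·(-1) + e_4·(-1) = 0
Solving this homogeneous linear system for the smallest-integer solution (first nonzero entry positive) gives (1, -1, 1, 1).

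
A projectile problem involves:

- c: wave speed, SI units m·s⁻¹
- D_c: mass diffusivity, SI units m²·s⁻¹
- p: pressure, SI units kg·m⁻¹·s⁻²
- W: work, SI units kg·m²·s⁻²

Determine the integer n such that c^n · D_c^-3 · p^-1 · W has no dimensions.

Balance the L exponent: (1)·n from c, plus −3·(2) − (-1) + (2) = -3 from the rest, must sum to zero.
n − 3 = 0, so n = 3.

3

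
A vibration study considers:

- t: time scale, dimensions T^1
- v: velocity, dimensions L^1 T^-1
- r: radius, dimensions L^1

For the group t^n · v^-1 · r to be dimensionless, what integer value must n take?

-1

Balance the T exponent: (1)·n from t, plus −(-1) + (0) = 1 from the rest, must sum to zero.
n + 1 = 0, so n = -1.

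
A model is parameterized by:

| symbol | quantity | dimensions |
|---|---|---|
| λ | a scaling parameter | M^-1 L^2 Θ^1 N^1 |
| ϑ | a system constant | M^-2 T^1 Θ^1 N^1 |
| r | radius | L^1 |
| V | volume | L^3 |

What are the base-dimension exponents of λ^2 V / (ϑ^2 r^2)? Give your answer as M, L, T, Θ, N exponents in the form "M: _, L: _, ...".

Collect each base-dimension exponent across the product:
  M: 2·(-1) − 2·(-2) − 2·(0) + (0) = 2
  L: 2·(2) − 2·(0) − 2·(1) + (3) = 5
  T: 2·(0) − 2·(1) − 2·(0) + (0) = -2
  Θ: 2·(1) − 2·(1) − 2·(0) + (0) = 0
  N: 2·(1) − 2·(1) − 2·(0) + (0) = 0
So the dimensions are [M² L⁵ T⁻²].

M: 2, L: 5, T: -2, Θ: 0, N: 0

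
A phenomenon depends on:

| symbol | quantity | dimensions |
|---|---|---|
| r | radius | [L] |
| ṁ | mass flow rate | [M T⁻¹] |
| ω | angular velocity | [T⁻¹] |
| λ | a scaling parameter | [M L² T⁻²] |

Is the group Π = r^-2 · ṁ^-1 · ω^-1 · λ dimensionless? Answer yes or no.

Sum the exponent of each base dimension across the product:
  M: −2·[r]_M − [ṁ]_M − [ω]_M + [λ]_M = −2·(0) − (1) − (0) + (1) = 0
  L: −2·[r]_L − [ṁ]_L − [ω]_L + [λ]_L = −2·(1) − (0) − (0) + (2) = 0
  T: −2·[r]_T − [ṁ]_T − [ω]_T + [λ]_T = −2·(0) − (-1) − (-1) + (-2) = 0
All base exponents vanish — dimensionless.

yes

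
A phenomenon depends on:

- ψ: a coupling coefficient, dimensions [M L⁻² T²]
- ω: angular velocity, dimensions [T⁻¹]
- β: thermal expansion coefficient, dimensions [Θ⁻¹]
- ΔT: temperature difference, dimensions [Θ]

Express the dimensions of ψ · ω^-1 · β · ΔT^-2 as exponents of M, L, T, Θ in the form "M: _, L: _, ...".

M: 1, L: -2, T: 3, Θ: -3

Collect each base-dimension exponent across the product:
  M: (1) − (0) + (0) − 2·(0) = 1
  L: (-2) − (0) + (0) − 2·(0) = -2
  T: (2) − (-1) + (0) − 2·(0) = 3
  Θ: (0) − (0) + (-1) − 2·(1) = -3
So the dimensions are [M L⁻² T³ Θ⁻³].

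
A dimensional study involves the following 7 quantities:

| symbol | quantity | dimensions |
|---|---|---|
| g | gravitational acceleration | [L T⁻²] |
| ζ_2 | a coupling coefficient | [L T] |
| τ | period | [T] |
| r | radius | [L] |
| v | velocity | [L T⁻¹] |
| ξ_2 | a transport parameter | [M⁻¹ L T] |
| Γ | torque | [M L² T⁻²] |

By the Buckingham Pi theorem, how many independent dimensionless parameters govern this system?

4

There are 7 variables and 3 base dimensions (M, L, T).
The dimension matrix has rank 3.
Independent dimensionless groups: 7 − 3 = 4.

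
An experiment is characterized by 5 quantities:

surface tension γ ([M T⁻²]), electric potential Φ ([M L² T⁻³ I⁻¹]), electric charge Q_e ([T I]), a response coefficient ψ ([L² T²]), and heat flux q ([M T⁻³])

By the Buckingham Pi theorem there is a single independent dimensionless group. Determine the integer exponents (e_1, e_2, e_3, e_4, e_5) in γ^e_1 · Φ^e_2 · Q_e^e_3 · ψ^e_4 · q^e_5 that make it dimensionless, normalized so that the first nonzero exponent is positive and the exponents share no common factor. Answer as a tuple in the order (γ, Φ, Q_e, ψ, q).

M: e_1·(1) + e_2·(1) + e_3·(0) + e_4·(0) + e_5·(1) = 0
L: e_1·(0) + e_2·(2) + e_3·(0) + e_4·(2) + e_5·(0) = 0
T: e_1·(-2) + e_2·(-3) + e_3·(1) + e_4·(2) + e_5·(-3) = 0
I: e_1·(0) + e_2·(-1) + e_3·(1) + e_4·(0) + e_5·(0) = 0
Solving this homogeneous linear system for the smallest-integer solution (first nonzero entry positive) gives (1, 1, 1, -1, -2).

(1, 1, 1, -1, -2)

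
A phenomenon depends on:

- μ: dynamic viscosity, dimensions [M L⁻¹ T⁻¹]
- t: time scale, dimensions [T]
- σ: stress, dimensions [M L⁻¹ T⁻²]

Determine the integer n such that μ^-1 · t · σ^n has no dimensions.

Balance the M exponent: (1)·n from σ, plus −(1) + (0) = -1 from the rest, must sum to zero.
n − 1 = 0, so n = 1.

1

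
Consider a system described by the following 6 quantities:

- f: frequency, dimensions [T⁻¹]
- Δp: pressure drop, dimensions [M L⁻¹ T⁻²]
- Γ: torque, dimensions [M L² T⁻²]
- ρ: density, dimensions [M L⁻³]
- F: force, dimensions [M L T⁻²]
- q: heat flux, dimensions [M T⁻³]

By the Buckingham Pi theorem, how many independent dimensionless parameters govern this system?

3

There are 6 variables and 3 base dimensions (M, L, T).
The dimension matrix has rank 3.
Independent dimensionless groups: 6 − 3 = 3.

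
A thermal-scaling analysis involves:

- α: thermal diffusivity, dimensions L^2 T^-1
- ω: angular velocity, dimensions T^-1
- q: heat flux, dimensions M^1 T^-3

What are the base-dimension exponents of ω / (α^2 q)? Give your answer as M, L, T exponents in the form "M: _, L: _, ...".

Collect each base-dimension exponent across the product:
  M: −2·(0) + (0) − (1) = -1
  L: −2·(2) + (0) − (0) = -4
  T: −2·(-1) + (-1) − (-3) = 4
So the dimensions are [M⁻¹ L⁻⁴ T⁴].

M: -1, L: -4, T: 4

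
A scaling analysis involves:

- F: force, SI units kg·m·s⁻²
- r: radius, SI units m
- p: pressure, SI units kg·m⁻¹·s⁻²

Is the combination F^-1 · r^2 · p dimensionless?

Sum the exponent of each base dimension across the product:
  M: −[F]_M + 2·[r]_M + [p]_M = −(1) + 2·(0) + (1) = 0
  L: −[F]_L + 2·[r]_L + [p]_L = −(1) + 2·(1) + (-1) = 0
  T: −[F]_T + 2·[r]_T + [p]_T = −(-2) + 2·(0) + (-2) = 0
All base exponents vanish — dimensionless.

yes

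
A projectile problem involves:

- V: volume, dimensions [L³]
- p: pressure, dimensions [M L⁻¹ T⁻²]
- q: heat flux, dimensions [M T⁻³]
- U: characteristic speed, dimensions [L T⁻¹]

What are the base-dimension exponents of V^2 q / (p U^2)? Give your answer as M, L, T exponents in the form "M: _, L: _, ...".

M: 0, L: 5, T: 1

Collect each base-dimension exponent across the product:
  M: 2·(0) − (1) + (1) − 2·(0) = 0
  L: 2·(3) − (-1) + (0) − 2·(1) = 5
  T: 2·(0) − (-2) + (-3) − 2·(-1) = 1
So the dimensions are [L⁵ T].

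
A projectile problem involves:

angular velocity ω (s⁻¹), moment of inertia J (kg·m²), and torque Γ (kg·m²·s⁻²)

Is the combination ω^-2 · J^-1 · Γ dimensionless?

yes

Sum the exponent of each base dimension across the product:
  M: −2·[ω]_M − [J]_M + [Γ]_M = −2·(0) − (1) + (1) = 0
  L: −2·[ω]_L − [J]_L + [Γ]_L = −2·(0) − (2) + (2) = 0
  T: −2·[ω]_T − [J]_T + [Γ]_T = −2·(-1) − (0) + (-2) = 0
All base exponents vanish — dimensionless.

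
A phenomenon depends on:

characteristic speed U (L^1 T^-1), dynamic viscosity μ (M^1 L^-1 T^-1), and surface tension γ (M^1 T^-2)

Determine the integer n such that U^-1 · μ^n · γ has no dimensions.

-1

Balance the M exponent: (1)·n from μ, plus −(0) + (1) = 1 from the rest, must sum to zero.
n + 1 = 0, so n = -1.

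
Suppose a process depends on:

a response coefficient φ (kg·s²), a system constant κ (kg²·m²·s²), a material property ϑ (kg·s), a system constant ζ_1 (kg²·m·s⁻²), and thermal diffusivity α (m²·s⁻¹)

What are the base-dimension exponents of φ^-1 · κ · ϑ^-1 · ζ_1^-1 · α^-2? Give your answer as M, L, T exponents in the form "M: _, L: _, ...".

M: -2, L: -3, T: 3

Collect each base-dimension exponent across the product:
  M: −(1) + (2) − (1) − (2) − 2·(0) = -2
  L: −(0) + (2) − (0) − (1) − 2·(2) = -3
  T: −(2) + (2) − (1) − (-2) − 2·(-1) = 3
So the dimensions are [M⁻² L⁻³ T³].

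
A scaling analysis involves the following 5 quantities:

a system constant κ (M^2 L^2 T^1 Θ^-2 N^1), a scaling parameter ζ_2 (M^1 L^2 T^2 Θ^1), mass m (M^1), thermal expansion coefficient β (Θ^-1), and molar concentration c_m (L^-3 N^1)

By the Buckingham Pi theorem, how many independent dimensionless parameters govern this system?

There are 5 variables and 5 base dimensions (M, L, T, Θ, N).
The dimension matrix has rank 5.
Independent dimensionless groups: 5 − 5 = 0.

0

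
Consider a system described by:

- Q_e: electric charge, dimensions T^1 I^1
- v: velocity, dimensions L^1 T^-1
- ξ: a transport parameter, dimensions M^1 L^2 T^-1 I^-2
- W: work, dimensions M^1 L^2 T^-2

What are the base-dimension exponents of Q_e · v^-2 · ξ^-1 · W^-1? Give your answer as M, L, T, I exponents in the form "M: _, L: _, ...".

Collect each base-dimension exponent across the product:
  M: (0) − 2·(0) − (1) − (1) = -2
  L: (0) − 2·(1) − (2) − (2) = -6
  T: (1) − 2·(-1) − (-1) − (-2) = 6
  I: (1) − 2·(0) − (-2) − (0) = 3
So the dimensions are [M⁻² L⁻⁶ T⁶ I³].

M: -2, L: -6, T: 6, I: 3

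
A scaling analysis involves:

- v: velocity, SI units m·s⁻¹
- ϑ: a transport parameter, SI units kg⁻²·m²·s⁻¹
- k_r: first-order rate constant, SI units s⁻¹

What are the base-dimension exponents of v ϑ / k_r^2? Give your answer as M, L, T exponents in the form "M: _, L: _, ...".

Collect each base-dimension exponent across the product:
  M: (0) + (-2) − 2·(0) = -2
  L: (1) + (2) − 2·(0) = 3
  T: (-1) + (-1) − 2·(-1) = 0
So the dimensions are [M⁻² L³].

M: -2, L: 3, T: 0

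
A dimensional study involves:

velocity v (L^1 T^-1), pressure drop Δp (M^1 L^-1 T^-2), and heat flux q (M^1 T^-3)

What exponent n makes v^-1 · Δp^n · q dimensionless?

Balance the M exponent: (1)·n from Δp, plus −(0) + (1) = 1 from the rest, must sum to zero.
n + 1 = 0, so n = -1.

-1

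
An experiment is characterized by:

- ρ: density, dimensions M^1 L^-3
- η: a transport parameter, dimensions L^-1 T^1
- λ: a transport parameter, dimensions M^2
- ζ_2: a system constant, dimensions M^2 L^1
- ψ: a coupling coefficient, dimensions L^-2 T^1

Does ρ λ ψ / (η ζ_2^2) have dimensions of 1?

Sum the exponent of each base dimension across the product:
  M: [ρ]_M − [η]_M + [λ]_M − 2·[ζ_2]_M + [ψ]_M = (1) − (0) + (2) − 2·(2) + (0) = -1
  L: [ρ]_L − [η]_L + [λ]_L − 2·[ζ_2]_L + [ψ]_L = (-3) − (-1) + (0) − 2·(1) + (-2) = -6
  T: [ρ]_T − [η]_T + [λ]_T − 2·[ζ_2]_T + [ψ]_T = (0) − (1) + (0) − 2·(0) + (1) = 0
Net dimensions [M⁻¹ L⁻⁶] ≠ [1] — not dimensionless.

no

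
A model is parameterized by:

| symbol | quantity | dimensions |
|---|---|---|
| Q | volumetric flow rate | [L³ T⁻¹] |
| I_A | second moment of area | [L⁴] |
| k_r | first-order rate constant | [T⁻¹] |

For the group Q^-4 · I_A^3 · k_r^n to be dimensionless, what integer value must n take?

4

Balance the T exponent: (-1)·n from k_r, plus −4·(-1) + 3·(0) = 4 from the rest, must sum to zero.
−n + 4 = 0, so n = 4.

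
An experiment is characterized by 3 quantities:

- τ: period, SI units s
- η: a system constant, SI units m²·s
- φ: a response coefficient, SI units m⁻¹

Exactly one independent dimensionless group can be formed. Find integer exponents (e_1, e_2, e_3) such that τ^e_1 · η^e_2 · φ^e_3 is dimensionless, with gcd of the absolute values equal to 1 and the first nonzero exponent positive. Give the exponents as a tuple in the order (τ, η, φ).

(1, -1, -2)

L: e_1·(0) + e_2·(2) + e_3·(-1) = 0
T: e_1·(1) + e_2·(1) + e_3·(0) = 0
Solving this homogeneous linear system for the smallest-integer solution (first nonzero entry positive) gives (1, -1, -2).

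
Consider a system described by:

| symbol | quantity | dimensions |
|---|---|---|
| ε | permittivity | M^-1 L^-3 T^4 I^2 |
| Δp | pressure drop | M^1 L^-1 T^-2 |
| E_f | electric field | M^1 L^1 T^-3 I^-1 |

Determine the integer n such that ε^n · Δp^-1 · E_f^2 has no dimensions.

1

Balance the M exponent: (-1)·n from ε, plus −(1) + 2·(1) = 1 from the rest, must sum to zero.
−n + 1 = 0, so n = 1.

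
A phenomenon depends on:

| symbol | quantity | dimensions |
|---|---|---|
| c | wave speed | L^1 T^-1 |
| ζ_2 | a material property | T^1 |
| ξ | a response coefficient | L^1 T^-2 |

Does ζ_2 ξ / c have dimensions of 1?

yes

Sum the exponent of each base dimension across the product:
  L: −[c]_L + [ζ_2]_L + [ξ]_L = −(1) + (0) + (1) = 0
  T: −[c]_T + [ζ_2]_T + [ξ]_T = −(-1) + (1) + (-2) = 0
All base exponents vanish — dimensionless.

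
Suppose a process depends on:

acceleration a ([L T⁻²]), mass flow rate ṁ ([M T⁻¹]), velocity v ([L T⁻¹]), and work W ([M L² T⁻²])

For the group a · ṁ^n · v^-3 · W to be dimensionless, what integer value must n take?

Balance the M exponent: (1)·n from ṁ, plus (0) − 3·(0) + (1) = 1 from the rest, must sum to zero.
n + 1 = 0, so n = -1.

-1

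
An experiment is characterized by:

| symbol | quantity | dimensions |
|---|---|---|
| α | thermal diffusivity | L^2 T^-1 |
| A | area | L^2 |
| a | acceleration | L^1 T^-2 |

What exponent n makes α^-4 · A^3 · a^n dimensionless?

Balance the L exponent: (1)·n from a, plus −4·(2) + 3·(2) = -2 from the rest, must sum to zero.
n − 2 = 0, so n = 2.

2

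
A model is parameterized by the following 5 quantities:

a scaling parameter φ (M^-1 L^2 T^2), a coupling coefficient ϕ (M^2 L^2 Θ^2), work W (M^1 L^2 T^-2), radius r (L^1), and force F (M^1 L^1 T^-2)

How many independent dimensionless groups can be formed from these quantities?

There are 5 variables and 4 base dimensions (M, L, T, Θ).
The dimension matrix has rank 3 (less than 4: the dimension vectors are linearly dependent).
Independent dimensionless groups: 5 − 3 = 2.

2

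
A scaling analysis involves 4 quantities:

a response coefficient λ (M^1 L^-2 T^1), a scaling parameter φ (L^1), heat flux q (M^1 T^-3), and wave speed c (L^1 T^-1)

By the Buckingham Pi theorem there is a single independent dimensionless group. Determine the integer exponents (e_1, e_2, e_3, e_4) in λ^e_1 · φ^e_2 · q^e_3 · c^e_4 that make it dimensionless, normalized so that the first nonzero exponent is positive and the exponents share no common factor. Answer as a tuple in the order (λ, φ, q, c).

(1, -2, -1, 4)

M: e_1·(1) + e_2·(0) + e_3·(1) + e_4·(0) = 0
L: e_1·(-2) + e_2·(1) + e_3·(0) + e_4·(1) = 0
T: e_1·(1) + e_2·(0) + e_3·(-3) + e_4·(-1) = 0
Solving this homogeneous linear system for the smallest-integer solution (first nonzero entry positive) gives (1, -2, -1, 4).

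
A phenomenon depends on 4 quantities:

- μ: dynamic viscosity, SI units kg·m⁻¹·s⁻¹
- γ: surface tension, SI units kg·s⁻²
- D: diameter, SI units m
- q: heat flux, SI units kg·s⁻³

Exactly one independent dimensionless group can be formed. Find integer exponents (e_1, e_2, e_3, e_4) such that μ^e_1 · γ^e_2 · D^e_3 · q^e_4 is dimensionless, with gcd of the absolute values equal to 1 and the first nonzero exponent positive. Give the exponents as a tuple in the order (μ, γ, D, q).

(1, -2, 1, 1)

M: e_1·(1) + e_2·(1) + e_3·(0) + e_4·(1) = 0
L: e_1·(-1) + e_2·(0) + e_3·(1) + e_4·(0) = 0
T: e_1·(-1) + e_2·(-2) + e_3·(0) + e_4·(-3) = 0
Solving this homogeneous linear system for the smallest-integer solution (first nonzero entry positive) gives (1, -2, 1, 1).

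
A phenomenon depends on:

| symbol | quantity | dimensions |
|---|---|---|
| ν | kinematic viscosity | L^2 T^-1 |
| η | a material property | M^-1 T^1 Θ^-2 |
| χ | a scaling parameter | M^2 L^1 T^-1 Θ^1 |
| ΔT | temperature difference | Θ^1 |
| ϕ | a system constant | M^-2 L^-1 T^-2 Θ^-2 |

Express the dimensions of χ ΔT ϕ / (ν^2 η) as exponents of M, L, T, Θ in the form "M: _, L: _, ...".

M: 1, L: -4, T: -2, Θ: 2

Collect each base-dimension exponent across the product:
  M: −2·(0) − (-1) + (2) + (0) + (-2) = 1
  L: −2·(2) − (0) + (1) + (0) + (-1) = -4
  T: −2·(-1) − (1) + (-1) + (0) + (-2) = -2
  Θ: −2·(0) − (-2) + (1) + (1) + (-2) = 2
So the dimensions are [M L⁻⁴ T⁻² Θ²].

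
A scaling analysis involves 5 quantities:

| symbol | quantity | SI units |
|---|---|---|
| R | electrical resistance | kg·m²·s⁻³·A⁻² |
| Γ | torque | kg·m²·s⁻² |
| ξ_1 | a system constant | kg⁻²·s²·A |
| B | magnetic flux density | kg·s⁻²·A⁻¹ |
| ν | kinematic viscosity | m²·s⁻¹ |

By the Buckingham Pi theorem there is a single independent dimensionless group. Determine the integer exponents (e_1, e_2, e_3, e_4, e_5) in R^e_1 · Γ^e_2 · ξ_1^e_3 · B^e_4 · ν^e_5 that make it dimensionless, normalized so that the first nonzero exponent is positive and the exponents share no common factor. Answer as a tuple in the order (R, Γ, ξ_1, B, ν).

M: e_1·(1) + e_2·(1) + e_3·(-2) + e_4·(1) + e_5·(0) = 0
L: e_1·(2) + e_2·(2) + e_3·(0) + e_4·(0) + e_5·(2) = 0
T: e_1·(-3) + e_2·(-2) + e_3·(2) + e_4·(-2) + e_5·(-1) = 0
I: e_1·(-2) + e_2·(0) + e_3·(1) + e_4·(-1) + e_5·(0) = 0
Solving this homogeneous linear system for the smallest-integer solution (first nonzero entry positive) gives (1, 2, 1, -1, -3).

(1, 2, 1, -1, -3)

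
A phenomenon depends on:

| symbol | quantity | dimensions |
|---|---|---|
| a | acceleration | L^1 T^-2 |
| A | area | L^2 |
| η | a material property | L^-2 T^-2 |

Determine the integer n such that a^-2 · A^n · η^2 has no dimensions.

Balance the L exponent: (2)·n from A, plus −2·(1) + 2·(-2) = -6 from the rest, must sum to zero.
2n − 6 = 0, so n = 3.

3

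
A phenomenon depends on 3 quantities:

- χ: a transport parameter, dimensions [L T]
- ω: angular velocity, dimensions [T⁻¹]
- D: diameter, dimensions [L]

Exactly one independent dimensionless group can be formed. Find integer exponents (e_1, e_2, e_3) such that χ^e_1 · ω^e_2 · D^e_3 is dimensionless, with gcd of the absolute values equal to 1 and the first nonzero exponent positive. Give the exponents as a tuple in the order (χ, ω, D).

(1, 1, -1)

L: e_1·(1) + e_2·(0) + e_3·(1) = 0
T: e_1·(1) + e_2·(-1) + e_3·(0) = 0
Solving this homogeneous linear system for the smallest-integer solution (first nonzero entry positive) gives (1, 1, -1).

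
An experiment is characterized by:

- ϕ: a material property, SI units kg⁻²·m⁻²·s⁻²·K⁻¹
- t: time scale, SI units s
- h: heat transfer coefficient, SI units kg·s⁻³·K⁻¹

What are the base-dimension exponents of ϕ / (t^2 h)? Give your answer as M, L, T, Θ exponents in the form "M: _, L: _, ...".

Collect each base-dimension exponent across the product:
  M: (-2) − 2·(0) − (1) = -3
  L: (-2) − 2·(0) − (0) = -2
  T: (-2) − 2·(1) − (-3) = -1
  Θ: (-1) − 2·(0) − (-1) = 0
So the dimensions are [M⁻³ L⁻² T⁻¹].

M: -3, L: -2, T: -1, Θ: 0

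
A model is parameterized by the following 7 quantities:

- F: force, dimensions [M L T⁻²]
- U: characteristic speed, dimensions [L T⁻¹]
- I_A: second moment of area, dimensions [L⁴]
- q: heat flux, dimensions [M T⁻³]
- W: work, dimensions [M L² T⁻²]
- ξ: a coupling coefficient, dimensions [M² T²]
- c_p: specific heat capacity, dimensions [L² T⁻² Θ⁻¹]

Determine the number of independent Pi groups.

There are 7 variables and 4 base dimensions (M, L, T, Θ).
The dimension matrix has rank 4.
Independent dimensionless groups: 7 − 4 = 3.

3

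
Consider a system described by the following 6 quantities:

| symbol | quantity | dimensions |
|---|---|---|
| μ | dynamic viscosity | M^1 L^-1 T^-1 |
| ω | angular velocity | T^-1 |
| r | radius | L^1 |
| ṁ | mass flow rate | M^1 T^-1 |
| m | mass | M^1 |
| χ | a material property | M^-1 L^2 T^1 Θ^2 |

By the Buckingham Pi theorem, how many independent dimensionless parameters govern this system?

2

There are 6 variables and 4 base dimensions (M, L, T, Θ).
The dimension matrix has rank 4.
Independent dimensionless groups: 6 − 4 = 2.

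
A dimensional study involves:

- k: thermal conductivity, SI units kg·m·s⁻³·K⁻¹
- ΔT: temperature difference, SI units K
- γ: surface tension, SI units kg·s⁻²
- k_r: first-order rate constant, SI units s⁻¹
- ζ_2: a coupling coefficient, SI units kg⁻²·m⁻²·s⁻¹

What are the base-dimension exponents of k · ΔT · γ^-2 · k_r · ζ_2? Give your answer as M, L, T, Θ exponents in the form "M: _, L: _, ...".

Collect each base-dimension exponent across the product:
  M: (1) + (0) − 2·(1) + (0) + (-2) = -3
  L: (1) + (0) − 2·(0) + (0) + (-2) = -1
  T: (-3) + (0) − 2·(-2) + (-1) + (-1) = -1
  Θ: (-1) + (1) − 2·(0) + (0) + (0) = 0
So the dimensions are [M⁻³ L⁻¹ T⁻¹].

M: -3, L: -1, T: -1, Θ: 0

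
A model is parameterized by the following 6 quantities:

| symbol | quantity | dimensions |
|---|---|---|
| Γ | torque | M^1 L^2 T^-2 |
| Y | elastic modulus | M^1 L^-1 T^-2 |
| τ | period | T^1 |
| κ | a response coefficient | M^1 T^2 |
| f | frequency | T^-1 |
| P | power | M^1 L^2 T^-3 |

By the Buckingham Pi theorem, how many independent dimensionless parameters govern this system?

3

There are 6 variables and 3 base dimensions (M, L, T).
The dimension matrix has rank 3.
Independent dimensionless groups: 6 − 3 = 3.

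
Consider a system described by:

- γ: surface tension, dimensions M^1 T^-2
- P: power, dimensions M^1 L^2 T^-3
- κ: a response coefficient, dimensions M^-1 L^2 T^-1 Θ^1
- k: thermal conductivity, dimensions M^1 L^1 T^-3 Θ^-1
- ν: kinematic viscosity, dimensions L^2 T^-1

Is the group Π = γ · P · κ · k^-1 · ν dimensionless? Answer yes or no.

Sum the exponent of each base dimension across the product:
  M: [γ]_M + [P]_M + [κ]_M − [k]_M + [ν]_M = (1) + (1) + (-1) − (1) + (0) = 0
  L: [γ]_L + [P]_L + [κ]_L − [k]_L + [ν]_L = (0) + (2) + (2) − (1) + (2) = 5
  T: [γ]_T + [P]_T + [κ]_T − [k]_T + [ν]_T = (-2) + (-3) + (-1) − (-3) + (-1) = -4
  Θ: [γ]_Θ + [P]_Θ + [κ]_Θ − [k]_Θ + [ν]_Θ = (0) + (0) + (1) − (-1) + (0) = 2
Net dimensions [L⁵ T⁻⁴ Θ²] ≠ [1] — not dimensionless.

no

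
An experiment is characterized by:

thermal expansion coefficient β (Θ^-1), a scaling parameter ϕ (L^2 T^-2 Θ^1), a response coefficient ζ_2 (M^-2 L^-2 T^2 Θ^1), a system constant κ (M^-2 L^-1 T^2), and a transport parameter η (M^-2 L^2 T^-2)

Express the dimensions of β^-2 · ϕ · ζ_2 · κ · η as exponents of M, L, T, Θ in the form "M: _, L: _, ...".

Collect each base-dimension exponent across the product:
  M: −2·(0) + (0) + (-2) + (-2) + (-2) = -6
  L: −2·(0) + (2) + (-2) + (-1) + (2) = 1
  T: −2·(0) + (-2) + (2) + (2) + (-2) = 0
  Θ: −2·(-1) + (1) + (1) + (0) + (0) = 4
So the dimensions are [M⁻⁶ L Θ⁴].

M: -6, L: 1, T: 0, Θ: 4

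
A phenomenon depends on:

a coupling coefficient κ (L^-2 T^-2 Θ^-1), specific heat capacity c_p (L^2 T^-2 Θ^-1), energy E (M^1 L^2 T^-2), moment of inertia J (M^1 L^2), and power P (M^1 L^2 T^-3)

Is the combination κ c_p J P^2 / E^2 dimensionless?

no

Sum the exponent of each base dimension across the product:
  M: [κ]_M + [c_p]_M − 2·[E]_M + [J]_M + 2·[P]_M = (0) + (0) − 2·(1) + (1) + 2·(1) = 1
  L: [κ]_L + [c_p]_L − 2·[E]_L + [J]_L + 2·[P]_L = (-2) + (2) − 2·(2) + (2) + 2·(2) = 2
  T: [κ]_T + [c_p]_T − 2·[E]_T + [J]_T + 2·[P]_T = (-2) + (-2) − 2·(-2) + (0) + 2·(-3) = -6
  Θ: [κ]_Θ + [c_p]_Θ − 2·[E]_Θ + [J]_Θ + 2·[P]_Θ = (-1) + (-1) − 2·(0) + (0) + 2·(0) = -2
Net dimensions [M L² T⁻⁶ Θ⁻²] ≠ [1] — not dimensionless.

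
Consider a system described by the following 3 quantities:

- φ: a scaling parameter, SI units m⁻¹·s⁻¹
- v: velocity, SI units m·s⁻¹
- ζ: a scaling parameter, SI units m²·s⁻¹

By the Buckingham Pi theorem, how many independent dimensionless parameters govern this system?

1

There are 3 variables and 2 base dimensions (L, T).
The dimension matrix has rank 2.
Independent dimensionless groups: 3 − 2 = 1.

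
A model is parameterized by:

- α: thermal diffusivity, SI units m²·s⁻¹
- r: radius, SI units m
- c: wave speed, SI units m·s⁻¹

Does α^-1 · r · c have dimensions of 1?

Sum the exponent of each base dimension across the product:
  M: −[α]_M + [r]_M + [c]_M = −(0) + (0) + (0) = 0
  L: −[α]_L + [r]_L + [c]_L = −(2) + (1) + (1) = 0
  T: −[α]_T + [r]_T + [c]_T = −(-1) + (0) + (-1) = 0
  Θ: −[α]_Θ + [r]_Θ + [c]_Θ = −(0) + (0) + (0) = 0
All base exponents vanish — dimensionless.

yes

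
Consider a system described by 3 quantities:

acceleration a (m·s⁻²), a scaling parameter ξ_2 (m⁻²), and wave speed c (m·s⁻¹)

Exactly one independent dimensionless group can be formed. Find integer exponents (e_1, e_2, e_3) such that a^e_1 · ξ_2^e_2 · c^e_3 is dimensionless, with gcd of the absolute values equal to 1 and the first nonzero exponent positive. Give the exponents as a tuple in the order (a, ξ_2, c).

L: e_1·(1) + e_2·(-2) + e_3·(1) = 0
T: e_1·(-2) + e_2·(0) + e_3·(-1) = 0
Solving this homogeneous linear system for the smallest-integer solution (first nonzero entry positive) gives (2, -1, -4).

(2, -1, -4)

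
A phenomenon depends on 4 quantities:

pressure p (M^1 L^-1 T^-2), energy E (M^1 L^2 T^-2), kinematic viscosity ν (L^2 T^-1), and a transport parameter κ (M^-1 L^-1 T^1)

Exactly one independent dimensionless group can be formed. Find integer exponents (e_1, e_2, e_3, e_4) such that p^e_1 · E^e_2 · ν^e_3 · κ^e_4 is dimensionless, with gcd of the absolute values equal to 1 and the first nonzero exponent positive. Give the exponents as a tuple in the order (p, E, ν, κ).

M: e_1·(1) + e_2·(1) + e_3·(0) + e_4·(-1) = 0
L: e_1·(-1) + e_2·(2) + e_3·(2) + e_4·(-1) = 0
T: e_1·(-2) + e_2·(-2) + e_3·(-1) + e_4·(1) = 0
Solving this homogeneous linear system for the smallest-integer solution (first nonzero entry positive) gives (1, -4, 3, -3).

(1, -4, 3, -3)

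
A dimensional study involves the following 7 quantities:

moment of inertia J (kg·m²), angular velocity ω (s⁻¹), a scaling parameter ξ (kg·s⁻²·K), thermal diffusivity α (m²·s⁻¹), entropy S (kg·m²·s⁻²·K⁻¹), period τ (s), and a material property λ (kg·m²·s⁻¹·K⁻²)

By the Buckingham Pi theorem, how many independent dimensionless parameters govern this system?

3

There are 7 variables and 4 base dimensions (M, L, T, Θ).
The dimension matrix has rank 4.
Independent dimensionless groups: 7 − 4 = 3.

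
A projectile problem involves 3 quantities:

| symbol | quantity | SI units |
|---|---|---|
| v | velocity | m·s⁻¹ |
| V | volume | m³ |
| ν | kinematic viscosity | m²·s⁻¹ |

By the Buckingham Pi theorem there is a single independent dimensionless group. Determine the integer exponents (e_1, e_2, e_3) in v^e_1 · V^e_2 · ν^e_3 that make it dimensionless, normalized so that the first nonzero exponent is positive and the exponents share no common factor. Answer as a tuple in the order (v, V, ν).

(3, 1, -3)

L: e_1·(1) + e_2·(3) + e_3·(2) = 0
T: e_1·(-1) + e_2·(0) + e_3·(-1) = 0
Solving this homogeneous linear system for the smallest-integer solution (first nonzero entry positive) gives (3, 1, -3).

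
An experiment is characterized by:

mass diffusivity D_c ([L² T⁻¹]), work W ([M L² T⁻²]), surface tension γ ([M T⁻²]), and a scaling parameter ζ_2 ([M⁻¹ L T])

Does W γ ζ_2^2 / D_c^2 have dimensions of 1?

yes

Sum the exponent of each base dimension across the product:
  M: −2·[D_c]_M + [W]_M + [γ]_M + 2·[ζ_2]_M = −2·(0) + (1) + (1) + 2·(-1) = 0
  L: −2·[D_c]_L + [W]_L + [γ]_L + 2·[ζ_2]_L = −2·(2) + (2) + (0) + 2·(1) = 0
  T: −2·[D_c]_T + [W]_T + [γ]_T + 2·[ζ_2]_T = −2·(-1) + (-2) + (-2) + 2·(1) = 0
All base exponents vanish — dimensionless.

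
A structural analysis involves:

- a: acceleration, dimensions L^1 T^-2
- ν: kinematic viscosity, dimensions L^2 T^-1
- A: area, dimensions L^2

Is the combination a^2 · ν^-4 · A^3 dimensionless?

Sum the exponent of each base dimension across the product:
  M: 2·[a]_M − 4·[ν]_M + 3·[A]_M = 2·(0) − 4·(0) + 3·(0) = 0
  L: 2·[a]_L − 4·[ν]_L + 3·[A]_L = 2·(1) − 4·(2) + 3·(2) = 0
  T: 2·[a]_T − 4·[ν]_T + 3·[A]_T = 2·(-2) − 4·(-1) + 3·(0) = 0
All base exponents vanish — dimensionless.

yes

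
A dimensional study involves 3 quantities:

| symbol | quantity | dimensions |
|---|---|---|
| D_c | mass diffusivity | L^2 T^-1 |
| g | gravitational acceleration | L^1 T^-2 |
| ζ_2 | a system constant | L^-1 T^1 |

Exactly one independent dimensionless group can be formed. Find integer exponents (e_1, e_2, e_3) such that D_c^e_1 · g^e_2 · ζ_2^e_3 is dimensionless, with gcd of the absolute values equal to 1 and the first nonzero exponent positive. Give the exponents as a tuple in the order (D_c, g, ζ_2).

L: e_1·(2) + e_2·(1) + e_3·(-1) = 0
T: e_1·(-1) + e_2·(-2) + e_3·(1) = 0
Solving this homogeneous linear system for the smallest-integer solution (first nonzero entry positive) gives (1, 1, 3).

(1, 1, 3)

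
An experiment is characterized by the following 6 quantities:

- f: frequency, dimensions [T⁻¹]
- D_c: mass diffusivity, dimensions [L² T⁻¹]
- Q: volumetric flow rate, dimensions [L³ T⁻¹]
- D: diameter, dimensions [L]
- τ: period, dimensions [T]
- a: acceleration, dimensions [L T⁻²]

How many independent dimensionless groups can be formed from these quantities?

4

There are 6 variables and 2 base dimensions (L, T).
The dimension matrix has rank 2.
Independent dimensionless groups: 6 − 2 = 4.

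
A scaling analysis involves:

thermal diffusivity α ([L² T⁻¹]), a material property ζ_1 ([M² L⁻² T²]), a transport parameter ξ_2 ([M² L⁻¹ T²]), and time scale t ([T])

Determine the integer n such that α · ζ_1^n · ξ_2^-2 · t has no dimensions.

Balance the M exponent: (2)·n from ζ_1, plus (0) − 2·(2) + (0) = -4 from the rest, must sum to zero.
2n − 4 = 0, so n = 2.

2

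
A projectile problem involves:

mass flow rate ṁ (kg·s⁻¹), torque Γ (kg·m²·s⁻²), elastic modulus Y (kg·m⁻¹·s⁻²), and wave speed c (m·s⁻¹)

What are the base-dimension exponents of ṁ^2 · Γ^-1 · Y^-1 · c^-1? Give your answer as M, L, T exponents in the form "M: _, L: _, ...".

Collect each base-dimension exponent across the product:
  M: 2·(1) − (1) − (1) − (0) = 0
  L: 2·(0) − (2) − (-1) − (1) = -2
  T: 2·(-1) − (-2) − (-2) − (-1) = 3
So the dimensions are [L⁻² T³].

M: 0, L: -2, T: 3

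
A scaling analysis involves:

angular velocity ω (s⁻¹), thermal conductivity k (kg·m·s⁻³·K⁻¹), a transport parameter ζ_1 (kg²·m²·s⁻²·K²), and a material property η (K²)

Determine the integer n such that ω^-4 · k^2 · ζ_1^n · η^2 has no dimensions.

Balance the M exponent: (2)·n from ζ_1, plus −4·(0) + 2·(1) + 2·(0) = 2 from the rest, must sum to zero.
2n + 2 = 0, so n = -1.

-1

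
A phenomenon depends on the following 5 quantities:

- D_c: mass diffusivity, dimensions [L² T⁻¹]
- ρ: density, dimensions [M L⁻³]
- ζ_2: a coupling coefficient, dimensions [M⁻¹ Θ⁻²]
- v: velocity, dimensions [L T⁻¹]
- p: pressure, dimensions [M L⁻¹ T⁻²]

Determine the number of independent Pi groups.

1

There are 5 variables and 4 base dimensions (M, L, T, Θ).
The dimension matrix has rank 4.
Independent dimensionless groups: 5 − 4 = 1.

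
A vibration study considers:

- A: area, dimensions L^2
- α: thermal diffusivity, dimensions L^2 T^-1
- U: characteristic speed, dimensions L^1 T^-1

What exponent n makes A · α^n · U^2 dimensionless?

-2

Balance the L exponent: (2)·n from α, plus (2) + 2·(1) = 4 from the rest, must sum to zero.
2n + 4 = 0, so n = -2.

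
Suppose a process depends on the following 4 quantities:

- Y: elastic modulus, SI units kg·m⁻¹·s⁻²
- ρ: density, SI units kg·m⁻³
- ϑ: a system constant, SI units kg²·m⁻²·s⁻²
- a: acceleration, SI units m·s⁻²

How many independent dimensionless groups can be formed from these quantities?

There are 4 variables and 3 base dimensions (M, L, T).
The dimension matrix has rank 3.
Independent dimensionless groups: 4 − 3 = 1.

1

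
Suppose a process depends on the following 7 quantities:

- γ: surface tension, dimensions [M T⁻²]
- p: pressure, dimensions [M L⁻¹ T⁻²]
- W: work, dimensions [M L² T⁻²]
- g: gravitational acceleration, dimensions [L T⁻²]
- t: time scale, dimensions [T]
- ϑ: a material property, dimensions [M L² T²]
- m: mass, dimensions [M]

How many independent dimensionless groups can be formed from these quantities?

There are 7 variables and 3 base dimensions (M, L, T).
The dimension matrix has rank 3.
Independent dimensionless groups: 7 − 3 = 4.

4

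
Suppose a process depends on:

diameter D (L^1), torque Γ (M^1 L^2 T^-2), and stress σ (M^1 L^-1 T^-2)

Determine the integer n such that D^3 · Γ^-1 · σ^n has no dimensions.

1

Balance the M exponent: (1)·n from σ, plus 3·(0) − (1) = -1 from the rest, must sum to zero.
n − 1 = 0, so n = 1.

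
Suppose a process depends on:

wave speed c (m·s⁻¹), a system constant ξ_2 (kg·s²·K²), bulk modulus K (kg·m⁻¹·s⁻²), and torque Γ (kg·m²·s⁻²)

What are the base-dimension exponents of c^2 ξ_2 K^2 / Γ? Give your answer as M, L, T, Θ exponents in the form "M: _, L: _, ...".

M: 2, L: -2, T: -2, Θ: 2

Collect each base-dimension exponent across the product:
  M: 2·(0) + (1) + 2·(1) − (1) = 2
  L: 2·(1) + (0) + 2·(-1) − (2) = -2
  T: 2·(-1) + (2) + 2·(-2) − (-2) = -2
  Θ: 2·(0) + (2) + 2·(0) − (0) = 2
So the dimensions are [M² L⁻² T⁻² Θ²].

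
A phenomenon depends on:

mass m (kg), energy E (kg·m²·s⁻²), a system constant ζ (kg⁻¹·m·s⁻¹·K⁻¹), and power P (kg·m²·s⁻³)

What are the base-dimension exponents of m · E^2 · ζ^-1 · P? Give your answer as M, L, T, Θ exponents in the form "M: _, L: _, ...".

M: 5, L: 5, T: -6, Θ: 1

Collect each base-dimension exponent across the product:
  M: (1) + 2·(1) − (-1) + (1) = 5
  L: (0) + 2·(2) − (1) + (2) = 5
  T: (0) + 2·(-2) − (-1) + (-3) = -6
  Θ: (0) + 2·(0) − (-1) + (0) = 1
So the dimensions are [M⁵ L⁵ T⁻⁶ Θ].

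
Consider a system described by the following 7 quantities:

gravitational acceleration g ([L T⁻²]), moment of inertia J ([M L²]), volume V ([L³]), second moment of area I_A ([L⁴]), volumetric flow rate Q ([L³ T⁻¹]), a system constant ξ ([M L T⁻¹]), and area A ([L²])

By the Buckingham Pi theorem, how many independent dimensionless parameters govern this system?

There are 7 variables and 3 base dimensions (M, L, T).
The dimension matrix has rank 3.
Independent dimensionless groups: 7 − 3 = 4.

4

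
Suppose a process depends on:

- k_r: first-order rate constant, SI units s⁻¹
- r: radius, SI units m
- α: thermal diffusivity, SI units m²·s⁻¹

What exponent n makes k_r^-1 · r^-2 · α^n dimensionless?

1

Balance the L exponent: (2)·n from α, plus −(0) − 2·(1) = -2 from the rest, must sum to zero.
2n − 2 = 0, so n = 1.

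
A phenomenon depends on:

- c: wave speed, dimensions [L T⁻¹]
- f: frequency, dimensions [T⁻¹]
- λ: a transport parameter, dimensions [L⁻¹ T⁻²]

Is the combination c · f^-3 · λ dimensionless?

Sum the exponent of each base dimension across the product:
  L: [c]_L − 3·[f]_L + [λ]_L = (1) − 3·(0) + (-1) = 0
  T: [c]_T − 3·[f]_T + [λ]_T = (-1) − 3·(-1) + (-2) = 0
All base exponents vanish — dimensionless.

yes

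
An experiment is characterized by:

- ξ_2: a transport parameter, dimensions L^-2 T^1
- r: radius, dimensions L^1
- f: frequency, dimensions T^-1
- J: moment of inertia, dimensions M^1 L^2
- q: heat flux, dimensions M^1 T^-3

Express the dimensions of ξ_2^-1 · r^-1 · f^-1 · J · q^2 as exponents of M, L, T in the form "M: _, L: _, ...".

Collect each base-dimension exponent across the product:
  M: −(0) − (0) − (0) + (1) + 2·(1) = 3
  L: −(-2) − (1) − (0) + (2) + 2·(0) = 3
  T: −(1) − (0) − (-1) + (0) + 2·(-3) = -6
So the dimensions are [M³ L³ T⁻⁶].

M: 3, L: 3, T: -6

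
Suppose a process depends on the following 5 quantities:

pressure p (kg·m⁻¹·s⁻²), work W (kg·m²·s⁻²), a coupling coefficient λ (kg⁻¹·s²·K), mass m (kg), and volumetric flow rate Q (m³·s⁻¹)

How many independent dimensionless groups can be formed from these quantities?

There are 5 variables and 4 base dimensions (M, L, T, Θ).
The dimension matrix has rank 4.
Independent dimensionless groups: 5 − 4 = 1.

1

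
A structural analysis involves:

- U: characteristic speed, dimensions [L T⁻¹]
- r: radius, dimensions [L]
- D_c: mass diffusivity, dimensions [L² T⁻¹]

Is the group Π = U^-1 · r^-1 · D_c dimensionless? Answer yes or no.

Sum the exponent of each base dimension across the product:
  L: −[U]_L − [r]_L + [D_c]_L = −(1) − (1) + (2) = 0
  T: −[U]_T − [r]_T + [D_c]_T = −(-1) − (0) + (-1) = 0
All base exponents vanish — dimensionless.

yes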